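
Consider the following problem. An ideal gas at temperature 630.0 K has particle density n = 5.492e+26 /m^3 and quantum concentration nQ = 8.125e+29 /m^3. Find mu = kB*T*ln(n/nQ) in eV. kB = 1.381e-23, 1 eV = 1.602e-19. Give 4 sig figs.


Step 1: n/nQ = 5.492e+26/8.125e+29 = 0.0006759
Step 2: ln(n/nQ) = -7.299
Step 3: mu = kB*T*ln(n/nQ) = 8.7e-21*-7.299 = -6.351e-20 J
Step 4: Convert to eV: -6.351e-20/1.602e-19 = -0.3964 eV

-0.3964


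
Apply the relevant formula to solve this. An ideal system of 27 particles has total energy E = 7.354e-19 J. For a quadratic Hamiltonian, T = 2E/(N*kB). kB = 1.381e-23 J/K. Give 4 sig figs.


Step 1: Numerator = 2*E = 2*7.354e-19 = 1.471e-18 J
Step 2: Denominator = N*kB = 27*1.381e-23 = 3.729e-22
Step 3: T = 1.471e-18 / 3.729e-22 = 3945 K

3945


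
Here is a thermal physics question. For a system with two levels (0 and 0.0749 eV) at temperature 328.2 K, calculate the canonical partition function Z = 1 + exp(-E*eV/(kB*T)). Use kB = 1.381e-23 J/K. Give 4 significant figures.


Step 1: Compute beta*E = E*eV/(kB*T) = 0.0749*1.602e-19/(1.381e-23*328.2) = 2.647
Step 2: exp(-beta*E) = exp(-2.647) = 0.07084
Step 3: Z = 1 + 0.07084 = 1.071

1.071


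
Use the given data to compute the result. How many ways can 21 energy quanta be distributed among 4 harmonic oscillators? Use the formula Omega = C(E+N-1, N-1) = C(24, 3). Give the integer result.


Step 1: Use binomial coefficient C(24, 3)
Step 2: Numerator = 24! / 21!
Step 3: Denominator = 3!
Step 4: Omega = 2024

2024


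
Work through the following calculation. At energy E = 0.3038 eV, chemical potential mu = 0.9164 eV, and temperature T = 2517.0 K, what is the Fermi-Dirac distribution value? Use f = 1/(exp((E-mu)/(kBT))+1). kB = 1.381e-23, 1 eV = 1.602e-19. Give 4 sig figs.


Step 1: (E - mu) = 0.3038 - 0.9164 = -0.6126 eV
Step 2: Convert: (E-mu)*eV = -9.814e-20 J
Step 3: x = (E-mu)*eV/(kB*T) = -2.823
Step 4: f = 1/(exp(-2.823)+1) = 0.9439

0.9439


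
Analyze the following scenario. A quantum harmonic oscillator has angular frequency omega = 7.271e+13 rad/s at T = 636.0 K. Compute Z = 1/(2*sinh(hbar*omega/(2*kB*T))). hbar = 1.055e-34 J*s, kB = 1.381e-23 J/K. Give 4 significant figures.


Step 1: Compute x = hbar*omega/(kB*T) = 1.055e-34*7.271e+13/(1.381e-23*636.0) = 0.8734
Step 2: x/2 = 0.4367
Step 3: sinh(x/2) = 0.4507
Step 4: Z = 1/(2*0.4507) = 1.109

1.109


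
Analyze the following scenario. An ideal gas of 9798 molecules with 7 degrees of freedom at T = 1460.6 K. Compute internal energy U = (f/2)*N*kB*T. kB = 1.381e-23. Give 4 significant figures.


Step 1: f/2 = 7/2 = 3.5
Step 2: N*kB*T = 9798*1.381e-23*1460.6 = 1.976e-16
Step 3: U = 3.5 * 1.976e-16 = 6.917e-16 J

6.917e-16


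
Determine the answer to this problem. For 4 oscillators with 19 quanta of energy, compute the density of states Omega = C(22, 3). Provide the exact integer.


Step 1: Use binomial coefficient C(22, 3)
Step 2: Numerator = 22! / 19!
Step 3: Denominator = 3!
Step 4: Omega = 1540

1540


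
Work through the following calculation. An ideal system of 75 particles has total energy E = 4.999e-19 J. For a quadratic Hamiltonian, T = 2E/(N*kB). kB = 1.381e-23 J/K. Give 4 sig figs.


Step 1: Numerator = 2*E = 2*4.999e-19 = 9.998e-19 J
Step 2: Denominator = N*kB = 75*1.381e-23 = 1.036e-21
Step 3: T = 9.998e-19 / 1.036e-21 = 965.3 K

965.3


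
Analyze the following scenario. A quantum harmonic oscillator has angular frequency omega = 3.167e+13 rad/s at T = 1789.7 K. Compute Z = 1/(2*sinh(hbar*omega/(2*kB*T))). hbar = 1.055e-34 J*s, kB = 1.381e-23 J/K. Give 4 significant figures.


Step 1: Compute x = hbar*omega/(kB*T) = 1.055e-34*3.167e+13/(1.381e-23*1789.7) = 0.1352
Step 2: x/2 = 0.06759
Step 3: sinh(x/2) = 0.06764
Step 4: Z = 1/(2*0.06764) = 7.392

7.392


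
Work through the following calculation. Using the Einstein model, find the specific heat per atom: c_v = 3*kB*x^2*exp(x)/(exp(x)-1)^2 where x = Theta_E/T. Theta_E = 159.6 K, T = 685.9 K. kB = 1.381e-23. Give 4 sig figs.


Step 1: x = Theta_E/T = 159.6/685.9 = 0.2327
Step 2: x^2 = 0.05414
Step 3: exp(x) = 1.262
Step 4: c_v = 3*1.381e-23*0.05414*1.262/(1.262-1)^2 = 4.124e-23

4.124e-23


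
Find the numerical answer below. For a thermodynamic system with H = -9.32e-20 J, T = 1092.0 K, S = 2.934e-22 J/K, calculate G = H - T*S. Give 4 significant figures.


Step 1: T*S = 1092.0 * 2.934e-22 = 3.204e-19 J
Step 2: G = H - T*S = -9.32e-20 - 3.204e-19
Step 3: G = -4.136e-19 J

-4.136e-19


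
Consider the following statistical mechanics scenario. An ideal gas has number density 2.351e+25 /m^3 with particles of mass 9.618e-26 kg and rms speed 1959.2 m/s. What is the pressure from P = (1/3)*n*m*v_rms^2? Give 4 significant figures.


Step 1: v_rms^2 = 1959.2^2 = 3.838e+06
Step 2: n*m = 2.351e+25*9.618e-26 = 2.261
Step 3: P = (1/3)*2.261*3.838e+06 = 2.893e+06 Pa

2.893e+06


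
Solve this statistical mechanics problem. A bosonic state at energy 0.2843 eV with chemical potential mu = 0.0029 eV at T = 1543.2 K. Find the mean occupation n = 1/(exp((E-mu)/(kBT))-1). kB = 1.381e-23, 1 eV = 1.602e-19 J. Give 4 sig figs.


Step 1: (E - mu) = 0.2814 eV
Step 2: x = (E-mu)*eV/(kB*T) = 0.2814*1.602e-19/(1.381e-23*1543.2) = 2.115
Step 3: exp(x) = 8.292
Step 4: n = 1/(exp(x)-1) = 0.1371

0.1371


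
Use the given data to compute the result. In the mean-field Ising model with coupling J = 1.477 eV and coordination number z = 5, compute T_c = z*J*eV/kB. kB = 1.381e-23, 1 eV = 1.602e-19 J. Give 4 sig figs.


Step 1: z*J = 5*1.477 = 7.385 eV
Step 2: Convert to Joules: 7.385*1.602e-19 = 1.183e-18 J
Step 3: T_c = 1.183e-18 / 1.381e-23 = 8.567e+04 K

8.567e+04


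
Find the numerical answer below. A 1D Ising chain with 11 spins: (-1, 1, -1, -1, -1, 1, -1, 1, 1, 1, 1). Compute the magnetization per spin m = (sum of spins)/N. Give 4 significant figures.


Step 1: Count up spins (+1): 6, down spins (-1): 5
Step 2: Total magnetization M = 6 - 5 = 1
Step 3: m = M/N = 1/11 = 0.09091

0.09091


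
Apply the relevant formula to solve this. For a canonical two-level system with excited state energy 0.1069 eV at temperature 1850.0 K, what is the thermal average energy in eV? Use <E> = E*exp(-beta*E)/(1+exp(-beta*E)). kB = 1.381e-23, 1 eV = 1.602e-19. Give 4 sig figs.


Step 1: beta*E = 0.1069*1.602e-19/(1.381e-23*1850.0) = 0.6703
Step 2: exp(-beta*E) = 0.5116
Step 3: <E> = 0.1069*0.5116/(1+0.5116) = 0.03618 eV

0.03618


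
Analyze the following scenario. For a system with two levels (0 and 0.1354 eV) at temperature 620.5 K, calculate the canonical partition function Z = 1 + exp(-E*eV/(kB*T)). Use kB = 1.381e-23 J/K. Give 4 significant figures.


Step 1: Compute beta*E = E*eV/(kB*T) = 0.1354*1.602e-19/(1.381e-23*620.5) = 2.531
Step 2: exp(-beta*E) = exp(-2.531) = 0.07955
Step 3: Z = 1 + 0.07955 = 1.08

1.08


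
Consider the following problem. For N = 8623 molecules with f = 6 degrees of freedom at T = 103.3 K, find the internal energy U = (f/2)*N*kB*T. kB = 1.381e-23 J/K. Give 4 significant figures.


Step 1: f/2 = 6/2 = 3.0
Step 2: N*kB*T = 8623*1.381e-23*103.3 = 1.23e-17
Step 3: U = 3.0 * 1.23e-17 = 3.69e-17 J

3.69e-17


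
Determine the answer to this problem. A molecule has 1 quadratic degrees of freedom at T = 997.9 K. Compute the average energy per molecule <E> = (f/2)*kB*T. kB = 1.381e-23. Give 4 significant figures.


Step 1: f/2 = 1/2 = 0.5
Step 2: kB*T = 1.381e-23 * 997.9 = 1.378e-20
Step 3: <E> = 0.5 * 1.378e-20 = 6.89e-21 J

6.89e-21


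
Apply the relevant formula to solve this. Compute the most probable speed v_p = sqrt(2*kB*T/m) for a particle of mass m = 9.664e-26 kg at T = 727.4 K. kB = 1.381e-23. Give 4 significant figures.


Step 1: Numerator = 2*kB*T = 2*1.381e-23*727.4 = 2.009e-20
Step 2: Ratio = 2.009e-20 / 9.664e-26 = 2.079e+05
Step 3: v_p = sqrt(2.079e+05) = 456 m/s

456


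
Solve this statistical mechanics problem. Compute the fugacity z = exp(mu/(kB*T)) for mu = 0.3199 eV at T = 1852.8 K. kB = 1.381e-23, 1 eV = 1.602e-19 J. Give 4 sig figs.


Step 1: Convert mu to Joules: 0.3199*1.602e-19 = 5.125e-20 J
Step 2: kB*T = 1.381e-23*1852.8 = 2.559e-20 J
Step 3: mu/(kB*T) = 2.003
Step 4: z = exp(2.003) = 7.41

7.41


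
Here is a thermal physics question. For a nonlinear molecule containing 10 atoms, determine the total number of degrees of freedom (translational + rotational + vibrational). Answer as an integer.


Step 1: Translational DOF = 3
Step 2: Rotational DOF (nonlinear) = 3
Step 3: Vibrational DOF = 3*10 - 6 = 24
Step 4: Total = 3 + 3 + 24 = 30

30


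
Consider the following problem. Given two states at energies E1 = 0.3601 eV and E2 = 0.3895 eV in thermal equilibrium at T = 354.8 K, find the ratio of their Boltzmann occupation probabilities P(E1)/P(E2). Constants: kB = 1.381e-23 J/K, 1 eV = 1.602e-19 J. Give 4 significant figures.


Step 1: Compute energy difference dE = E1 - E2 = 0.3601 - 0.3895 = -0.0294 eV
Step 2: Convert to Joules: dE_J = -0.0294 * 1.602e-19 = -4.71e-21 J
Step 3: Compute exponent = -dE_J / (kB * T) = -(-4.71e-21) / (1.381e-23 * 354.8) = 0.9612
Step 4: P(E1)/P(E2) = exp(0.9612) = 2.615

2.615


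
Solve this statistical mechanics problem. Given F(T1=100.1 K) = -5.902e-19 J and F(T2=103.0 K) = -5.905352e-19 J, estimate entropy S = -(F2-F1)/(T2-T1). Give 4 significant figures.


Step 1: dF = F2 - F1 = -5.905352e-19 - (-5.902e-19) = -3.352e-22 J
Step 2: dT = T2 - T1 = 103.0 - 100.1 = 2.9 K
Step 3: S = -dF/dT = -(-3.352e-22)/2.9 = 1.156e-22 J/K

1.156e-22


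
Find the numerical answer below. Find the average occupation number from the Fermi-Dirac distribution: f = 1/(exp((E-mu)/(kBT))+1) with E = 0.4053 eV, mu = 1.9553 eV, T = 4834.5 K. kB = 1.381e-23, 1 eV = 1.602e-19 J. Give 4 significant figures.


Step 1: (E - mu) = 0.4053 - 1.9553 = -1.55 eV
Step 2: Convert: (E-mu)*eV = -2.483e-19 J
Step 3: x = (E-mu)*eV/(kB*T) = -3.719
Step 4: f = 1/(exp(-3.719)+1) = 0.9763

0.9763


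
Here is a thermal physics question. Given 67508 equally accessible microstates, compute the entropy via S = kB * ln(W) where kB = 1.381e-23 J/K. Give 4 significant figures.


Step 1: ln(W) = ln(67508) = 11.12
Step 2: S = kB * ln(W) = 1.381e-23 * 11.12
Step 3: S = 1.536e-22 J/K

1.536e-22


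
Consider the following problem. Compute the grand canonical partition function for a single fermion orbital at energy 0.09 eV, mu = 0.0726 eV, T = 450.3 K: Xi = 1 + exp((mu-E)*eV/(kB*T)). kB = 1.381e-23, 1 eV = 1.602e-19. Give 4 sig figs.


Step 1: (mu - E) = 0.0726 - 0.09 = -0.0174 eV
Step 2: x = (mu-E)*eV/(kB*T) = -0.0174*1.602e-19/(1.381e-23*450.3) = -0.4482
Step 3: exp(x) = 0.6387
Step 4: Xi = 1 + 0.6387 = 1.639

1.639


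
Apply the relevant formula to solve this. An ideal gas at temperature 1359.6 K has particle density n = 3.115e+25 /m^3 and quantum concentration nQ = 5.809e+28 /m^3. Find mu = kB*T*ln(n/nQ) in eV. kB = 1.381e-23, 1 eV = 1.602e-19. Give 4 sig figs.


Step 1: n/nQ = 3.115e+25/5.809e+28 = 0.0005362
Step 2: ln(n/nQ) = -7.531
Step 3: mu = kB*T*ln(n/nQ) = 1.878e-20*-7.531 = -1.414e-19 J
Step 4: Convert to eV: -1.414e-19/1.602e-19 = -0.8827 eV

-0.8827


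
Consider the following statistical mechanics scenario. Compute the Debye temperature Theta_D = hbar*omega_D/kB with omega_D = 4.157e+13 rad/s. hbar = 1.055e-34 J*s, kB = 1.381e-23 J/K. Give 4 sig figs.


Step 1: hbar*omega_D = 1.055e-34 * 4.157e+13 = 4.386e-21 J
Step 2: Theta_D = 4.386e-21 / 1.381e-23
Step 3: Theta_D = 317.6 K

317.6


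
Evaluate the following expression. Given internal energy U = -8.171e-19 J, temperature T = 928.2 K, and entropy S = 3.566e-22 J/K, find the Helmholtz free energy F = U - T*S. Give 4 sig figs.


Step 1: T*S = 928.2 * 3.566e-22 = 3.31e-19 J
Step 2: F = U - T*S = -8.171e-19 - 3.31e-19
Step 3: F = -1.148e-18 J

-1.148e-18


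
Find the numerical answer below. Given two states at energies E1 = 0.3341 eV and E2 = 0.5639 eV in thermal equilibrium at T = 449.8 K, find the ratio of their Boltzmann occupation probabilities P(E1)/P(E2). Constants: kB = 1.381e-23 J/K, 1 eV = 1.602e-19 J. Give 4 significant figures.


Step 1: Compute energy difference dE = E1 - E2 = 0.3341 - 0.5639 = -0.2298 eV
Step 2: Convert to Joules: dE_J = -0.2298 * 1.602e-19 = -3.681e-20 J
Step 3: Compute exponent = -dE_J / (kB * T) = -(-3.681e-20) / (1.381e-23 * 449.8) = 5.927
Step 4: P(E1)/P(E2) = exp(5.927) = 374.8

374.8


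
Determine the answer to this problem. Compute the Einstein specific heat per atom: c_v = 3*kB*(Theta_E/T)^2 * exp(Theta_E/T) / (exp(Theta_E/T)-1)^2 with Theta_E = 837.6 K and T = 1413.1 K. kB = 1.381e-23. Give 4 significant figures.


Step 1: x = Theta_E/T = 837.6/1413.1 = 0.5927
Step 2: x^2 = 0.3513
Step 3: exp(x) = 1.809
Step 4: c_v = 3*1.381e-23*0.3513*1.809/(1.809-1)^2 = 4.024e-23

4.024e-23


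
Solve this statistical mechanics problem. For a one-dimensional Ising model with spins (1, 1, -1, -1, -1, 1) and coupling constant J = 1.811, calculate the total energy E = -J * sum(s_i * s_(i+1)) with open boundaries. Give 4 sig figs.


Step 1: Nearest-neighbor products: 1, -1, 1, 1, -1
Step 2: Sum of products = 1
Step 3: E = -1.811 * 1 = -1.811

-1.811


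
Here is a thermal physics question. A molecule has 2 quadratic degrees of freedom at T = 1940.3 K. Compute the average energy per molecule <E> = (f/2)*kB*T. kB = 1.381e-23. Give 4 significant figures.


Step 1: f/2 = 2/2 = 1
Step 2: kB*T = 1.381e-23 * 1940.3 = 2.68e-20
Step 3: <E> = 1 * 2.68e-20 = 2.68e-20 J

2.68e-20


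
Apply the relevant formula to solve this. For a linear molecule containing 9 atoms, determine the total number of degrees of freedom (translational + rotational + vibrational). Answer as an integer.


Step 1: Translational DOF = 3
Step 2: Rotational DOF (linear) = 2
Step 3: Vibrational DOF = 3*9 - 5 = 22
Step 4: Total = 3 + 2 + 22 = 27

27


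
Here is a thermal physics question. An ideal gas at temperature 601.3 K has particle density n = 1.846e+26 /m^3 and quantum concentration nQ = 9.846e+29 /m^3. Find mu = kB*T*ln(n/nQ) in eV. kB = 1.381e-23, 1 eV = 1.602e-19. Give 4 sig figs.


Step 1: n/nQ = 1.846e+26/9.846e+29 = 0.0001875
Step 2: ln(n/nQ) = -8.582
Step 3: mu = kB*T*ln(n/nQ) = 8.304e-21*-8.582 = -7.126e-20 J
Step 4: Convert to eV: -7.126e-20/1.602e-19 = -0.4448 eV

-0.4448


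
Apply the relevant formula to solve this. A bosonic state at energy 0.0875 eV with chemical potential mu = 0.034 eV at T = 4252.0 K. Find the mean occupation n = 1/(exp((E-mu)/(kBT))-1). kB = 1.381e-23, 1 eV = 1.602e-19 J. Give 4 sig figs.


Step 1: (E - mu) = 0.0535 eV
Step 2: x = (E-mu)*eV/(kB*T) = 0.0535*1.602e-19/(1.381e-23*4252.0) = 0.146
Step 3: exp(x) = 1.157
Step 4: n = 1/(exp(x)-1) = 6.363

6.363


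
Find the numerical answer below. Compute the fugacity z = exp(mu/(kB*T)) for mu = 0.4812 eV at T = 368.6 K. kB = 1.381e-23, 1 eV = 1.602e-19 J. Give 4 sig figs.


Step 1: Convert mu to Joules: 0.4812*1.602e-19 = 7.709e-20 J
Step 2: kB*T = 1.381e-23*368.6 = 5.09e-21 J
Step 3: mu/(kB*T) = 15.14
Step 4: z = exp(15.14) = 3.775e+06

3.775e+06


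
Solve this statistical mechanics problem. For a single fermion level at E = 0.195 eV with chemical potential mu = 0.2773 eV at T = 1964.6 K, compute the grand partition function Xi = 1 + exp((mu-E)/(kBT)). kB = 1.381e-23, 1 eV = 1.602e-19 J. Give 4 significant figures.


Step 1: (mu - E) = 0.2773 - 0.195 = 0.0823 eV
Step 2: x = (mu-E)*eV/(kB*T) = 0.0823*1.602e-19/(1.381e-23*1964.6) = 0.486
Step 3: exp(x) = 1.626
Step 4: Xi = 1 + 1.626 = 2.626

2.626


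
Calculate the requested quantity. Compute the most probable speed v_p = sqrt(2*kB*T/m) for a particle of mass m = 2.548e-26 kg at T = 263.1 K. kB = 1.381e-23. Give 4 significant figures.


Step 1: Numerator = 2*kB*T = 2*1.381e-23*263.1 = 7.267e-21
Step 2: Ratio = 7.267e-21 / 2.548e-26 = 2.852e+05
Step 3: v_p = sqrt(2.852e+05) = 534 m/s

534


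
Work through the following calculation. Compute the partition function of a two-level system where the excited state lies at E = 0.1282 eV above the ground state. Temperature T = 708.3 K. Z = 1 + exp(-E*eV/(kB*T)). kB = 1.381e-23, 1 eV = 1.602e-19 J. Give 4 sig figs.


Step 1: Compute beta*E = E*eV/(kB*T) = 0.1282*1.602e-19/(1.381e-23*708.3) = 2.1
Step 2: exp(-beta*E) = exp(-2.1) = 0.1225
Step 3: Z = 1 + 0.1225 = 1.123

1.123


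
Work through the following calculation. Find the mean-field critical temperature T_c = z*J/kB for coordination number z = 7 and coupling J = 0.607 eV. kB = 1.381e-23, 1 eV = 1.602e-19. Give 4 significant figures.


Step 1: z*J = 7*0.607 = 4.249 eV
Step 2: Convert to Joules: 4.249*1.602e-19 = 6.807e-19 J
Step 3: T_c = 6.807e-19 / 1.381e-23 = 4.929e+04 K

4.929e+04


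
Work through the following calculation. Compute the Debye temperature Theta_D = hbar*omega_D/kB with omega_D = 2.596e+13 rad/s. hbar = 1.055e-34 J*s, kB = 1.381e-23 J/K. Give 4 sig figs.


Step 1: hbar*omega_D = 1.055e-34 * 2.596e+13 = 2.739e-21 J
Step 2: Theta_D = 2.739e-21 / 1.381e-23
Step 3: Theta_D = 198.3 K

198.3


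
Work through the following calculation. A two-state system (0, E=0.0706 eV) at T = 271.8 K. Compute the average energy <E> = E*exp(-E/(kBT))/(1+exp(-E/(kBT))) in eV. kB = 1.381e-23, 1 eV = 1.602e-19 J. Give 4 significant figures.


Step 1: beta*E = 0.0706*1.602e-19/(1.381e-23*271.8) = 3.013
Step 2: exp(-beta*E) = 0.04914
Step 3: <E> = 0.0706*0.04914/(1+0.04914) = 0.003307 eV

0.003307


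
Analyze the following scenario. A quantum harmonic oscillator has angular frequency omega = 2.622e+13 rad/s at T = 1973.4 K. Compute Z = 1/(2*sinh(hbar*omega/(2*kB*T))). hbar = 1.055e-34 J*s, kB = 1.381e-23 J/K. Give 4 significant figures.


Step 1: Compute x = hbar*omega/(kB*T) = 1.055e-34*2.622e+13/(1.381e-23*1973.4) = 0.1015
Step 2: x/2 = 0.05075
Step 3: sinh(x/2) = 0.05077
Step 4: Z = 1/(2*0.05077) = 9.848

9.848


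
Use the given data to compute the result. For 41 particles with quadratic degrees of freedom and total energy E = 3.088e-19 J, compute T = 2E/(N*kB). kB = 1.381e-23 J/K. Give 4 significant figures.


Step 1: Numerator = 2*E = 2*3.088e-19 = 6.176e-19 J
Step 2: Denominator = N*kB = 41*1.381e-23 = 5.662e-22
Step 3: T = 6.176e-19 / 5.662e-22 = 1091 K

1091


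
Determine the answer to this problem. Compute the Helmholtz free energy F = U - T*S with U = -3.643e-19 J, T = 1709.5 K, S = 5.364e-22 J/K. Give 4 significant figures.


Step 1: T*S = 1709.5 * 5.364e-22 = 9.17e-19 J
Step 2: F = U - T*S = -3.643e-19 - 9.17e-19
Step 3: F = -1.281e-18 J

-1.281e-18


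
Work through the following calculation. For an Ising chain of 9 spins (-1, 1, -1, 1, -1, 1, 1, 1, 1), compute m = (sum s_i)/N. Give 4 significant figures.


Step 1: Count up spins (+1): 6, down spins (-1): 3
Step 2: Total magnetization M = 6 - 3 = 3
Step 3: m = M/N = 3/9 = 0.3333

0.3333


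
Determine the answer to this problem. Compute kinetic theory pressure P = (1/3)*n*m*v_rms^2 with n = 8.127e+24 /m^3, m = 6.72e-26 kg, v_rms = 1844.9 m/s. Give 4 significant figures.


Step 1: v_rms^2 = 1844.9^2 = 3.404e+06
Step 2: n*m = 8.127e+24*6.72e-26 = 0.5461
Step 3: P = (1/3)*0.5461*3.404e+06 = 6.196e+05 Pa

6.196e+05


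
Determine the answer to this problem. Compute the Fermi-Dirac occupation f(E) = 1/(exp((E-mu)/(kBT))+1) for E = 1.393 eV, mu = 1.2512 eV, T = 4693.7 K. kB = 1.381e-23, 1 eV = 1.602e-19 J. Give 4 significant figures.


Step 1: (E - mu) = 1.393 - 1.2512 = 0.1418 eV
Step 2: Convert: (E-mu)*eV = 2.272e-20 J
Step 3: x = (E-mu)*eV/(kB*T) = 0.3505
Step 4: f = 1/(exp(0.3505)+1) = 0.4133

0.4133


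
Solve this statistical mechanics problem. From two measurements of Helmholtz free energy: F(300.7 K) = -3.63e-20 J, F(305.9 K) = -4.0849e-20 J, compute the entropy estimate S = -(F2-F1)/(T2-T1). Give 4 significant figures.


Step 1: dF = F2 - F1 = -4.0849e-20 - (-3.63e-20) = -4.549e-21 J
Step 2: dT = T2 - T1 = 305.9 - 300.7 = 5.2 K
Step 3: S = -dF/dT = -(-4.549e-21)/5.2 = 8.748e-22 J/K

8.748e-22


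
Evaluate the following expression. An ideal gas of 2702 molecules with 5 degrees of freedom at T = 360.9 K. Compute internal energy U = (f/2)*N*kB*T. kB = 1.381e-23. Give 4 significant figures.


Step 1: f/2 = 5/2 = 2.5
Step 2: N*kB*T = 2702*1.381e-23*360.9 = 1.347e-17
Step 3: U = 2.5 * 1.347e-17 = 3.367e-17 J

3.367e-17


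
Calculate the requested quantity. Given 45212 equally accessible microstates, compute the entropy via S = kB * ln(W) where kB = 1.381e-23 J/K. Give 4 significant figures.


Step 1: ln(W) = ln(45212) = 10.72
Step 2: S = kB * ln(W) = 1.381e-23 * 10.72
Step 3: S = 1.48e-22 J/K

1.48e-22


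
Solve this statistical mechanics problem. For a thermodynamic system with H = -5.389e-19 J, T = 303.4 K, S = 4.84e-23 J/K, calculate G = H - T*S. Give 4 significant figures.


Step 1: T*S = 303.4 * 4.84e-23 = 1.468e-20 J
Step 2: G = H - T*S = -5.389e-19 - 1.468e-20
Step 3: G = -5.536e-19 J

-5.536e-19


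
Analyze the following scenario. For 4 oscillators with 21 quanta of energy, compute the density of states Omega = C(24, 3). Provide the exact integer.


Step 1: Use binomial coefficient C(24, 3)
Step 2: Numerator = 24! / 21!
Step 3: Denominator = 3!
Step 4: Omega = 2024

2024


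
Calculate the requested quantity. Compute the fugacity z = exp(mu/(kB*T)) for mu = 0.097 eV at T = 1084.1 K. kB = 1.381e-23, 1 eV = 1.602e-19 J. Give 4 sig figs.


Step 1: Convert mu to Joules: 0.097*1.602e-19 = 1.554e-20 J
Step 2: kB*T = 1.381e-23*1084.1 = 1.497e-20 J
Step 3: mu/(kB*T) = 1.038
Step 4: z = exp(1.038) = 2.823

2.823


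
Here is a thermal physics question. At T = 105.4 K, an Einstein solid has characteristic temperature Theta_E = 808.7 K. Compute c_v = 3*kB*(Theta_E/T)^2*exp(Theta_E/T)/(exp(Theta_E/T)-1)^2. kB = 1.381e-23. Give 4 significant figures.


Step 1: x = Theta_E/T = 808.7/105.4 = 7.673
Step 2: x^2 = 58.87
Step 3: exp(x) = 2149
Step 4: c_v = 3*1.381e-23*58.87*2149/(2149-1)^2 = 1.136e-24

1.136e-24


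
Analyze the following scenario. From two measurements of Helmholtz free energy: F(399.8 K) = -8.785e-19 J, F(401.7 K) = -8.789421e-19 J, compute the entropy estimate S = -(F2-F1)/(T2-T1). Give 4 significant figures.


Step 1: dF = F2 - F1 = -8.789421e-19 - (-8.785e-19) = -4.421e-22 J
Step 2: dT = T2 - T1 = 401.7 - 399.8 = 1.9 K
Step 3: S = -dF/dT = -(-4.421e-22)/1.9 = 2.327e-22 J/K

2.327e-22


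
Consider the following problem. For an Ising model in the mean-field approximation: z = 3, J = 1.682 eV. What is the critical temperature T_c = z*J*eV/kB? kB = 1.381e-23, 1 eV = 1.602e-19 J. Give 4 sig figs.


Step 1: z*J = 3*1.682 = 5.046 eV
Step 2: Convert to Joules: 5.046*1.602e-19 = 8.084e-19 J
Step 3: T_c = 8.084e-19 / 1.381e-23 = 5.854e+04 K

5.854e+04


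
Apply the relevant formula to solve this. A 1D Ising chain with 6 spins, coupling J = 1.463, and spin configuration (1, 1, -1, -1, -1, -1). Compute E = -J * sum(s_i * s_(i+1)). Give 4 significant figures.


Step 1: Nearest-neighbor products: 1, -1, 1, 1, 1
Step 2: Sum of products = 3
Step 3: E = -1.463 * 3 = -4.389

-4.389


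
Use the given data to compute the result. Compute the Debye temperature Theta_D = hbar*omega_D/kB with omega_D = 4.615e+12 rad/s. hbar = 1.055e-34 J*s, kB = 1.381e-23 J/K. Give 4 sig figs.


Step 1: hbar*omega_D = 1.055e-34 * 4.615e+12 = 4.869e-22 J
Step 2: Theta_D = 4.869e-22 / 1.381e-23
Step 3: Theta_D = 35.26 K

35.26


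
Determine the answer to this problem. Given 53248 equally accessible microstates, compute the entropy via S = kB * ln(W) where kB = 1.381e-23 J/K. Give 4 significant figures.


Step 1: ln(W) = ln(53248) = 10.88
Step 2: S = kB * ln(W) = 1.381e-23 * 10.88
Step 3: S = 1.503e-22 J/K

1.503e-22


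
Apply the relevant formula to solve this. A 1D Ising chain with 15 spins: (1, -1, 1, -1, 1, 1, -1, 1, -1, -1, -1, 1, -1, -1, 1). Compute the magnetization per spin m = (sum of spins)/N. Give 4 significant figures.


Step 1: Count up spins (+1): 7, down spins (-1): 8
Step 2: Total magnetization M = 7 - 8 = -1
Step 3: m = M/N = -1/15 = -0.06667

-0.06667


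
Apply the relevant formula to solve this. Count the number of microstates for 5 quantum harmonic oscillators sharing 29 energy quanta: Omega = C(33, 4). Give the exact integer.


Step 1: Use binomial coefficient C(33, 4)
Step 2: Numerator = 33! / 29!
Step 3: Denominator = 4!
Step 4: Omega = 40920

40920


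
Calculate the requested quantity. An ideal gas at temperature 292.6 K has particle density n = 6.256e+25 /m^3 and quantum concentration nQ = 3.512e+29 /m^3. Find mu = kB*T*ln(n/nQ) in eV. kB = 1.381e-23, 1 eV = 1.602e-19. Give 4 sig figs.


Step 1: n/nQ = 6.256e+25/3.512e+29 = 0.0001781
Step 2: ln(n/nQ) = -8.633
Step 3: mu = kB*T*ln(n/nQ) = 4.041e-21*-8.633 = -3.488e-20 J
Step 4: Convert to eV: -3.488e-20/1.602e-19 = -0.2178 eV

-0.2178


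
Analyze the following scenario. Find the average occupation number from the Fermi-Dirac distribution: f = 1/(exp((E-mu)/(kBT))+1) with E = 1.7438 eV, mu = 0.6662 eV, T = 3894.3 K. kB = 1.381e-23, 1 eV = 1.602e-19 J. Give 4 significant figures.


Step 1: (E - mu) = 1.7438 - 0.6662 = 1.078 eV
Step 2: Convert: (E-mu)*eV = 1.726e-19 J
Step 3: x = (E-mu)*eV/(kB*T) = 3.21
Step 4: f = 1/(exp(3.21)+1) = 0.03879

0.03879


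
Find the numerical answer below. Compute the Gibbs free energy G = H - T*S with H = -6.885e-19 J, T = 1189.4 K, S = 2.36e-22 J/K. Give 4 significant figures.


Step 1: T*S = 1189.4 * 2.36e-22 = 2.807e-19 J
Step 2: G = H - T*S = -6.885e-19 - 2.807e-19
Step 3: G = -9.692e-19 J

-9.692e-19


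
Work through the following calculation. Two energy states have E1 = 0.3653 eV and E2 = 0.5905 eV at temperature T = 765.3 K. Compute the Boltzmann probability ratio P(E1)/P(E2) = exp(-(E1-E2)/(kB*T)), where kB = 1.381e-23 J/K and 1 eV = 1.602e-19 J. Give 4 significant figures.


Step 1: Compute energy difference dE = E1 - E2 = 0.3653 - 0.5905 = -0.2252 eV
Step 2: Convert to Joules: dE_J = -0.2252 * 1.602e-19 = -3.608e-20 J
Step 3: Compute exponent = -dE_J / (kB * T) = -(-3.608e-20) / (1.381e-23 * 765.3) = 3.414
Step 4: P(E1)/P(E2) = exp(3.414) = 30.37

30.37


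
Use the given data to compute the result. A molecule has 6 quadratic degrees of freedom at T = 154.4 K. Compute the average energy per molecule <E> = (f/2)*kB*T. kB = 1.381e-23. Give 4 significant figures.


Step 1: f/2 = 6/2 = 3
Step 2: kB*T = 1.381e-23 * 154.4 = 2.132e-21
Step 3: <E> = 3 * 2.132e-21 = 6.397e-21 J

6.397e-21


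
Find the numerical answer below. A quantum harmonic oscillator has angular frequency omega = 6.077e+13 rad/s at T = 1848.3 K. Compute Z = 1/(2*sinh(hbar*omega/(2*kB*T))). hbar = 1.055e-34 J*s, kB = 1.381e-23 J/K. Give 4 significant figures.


Step 1: Compute x = hbar*omega/(kB*T) = 1.055e-34*6.077e+13/(1.381e-23*1848.3) = 0.2512
Step 2: x/2 = 0.1256
Step 3: sinh(x/2) = 0.1259
Step 4: Z = 1/(2*0.1259) = 3.971

3.971


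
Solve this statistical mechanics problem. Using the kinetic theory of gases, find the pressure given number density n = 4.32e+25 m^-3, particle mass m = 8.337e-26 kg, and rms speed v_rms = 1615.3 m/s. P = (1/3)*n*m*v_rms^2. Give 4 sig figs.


Step 1: v_rms^2 = 1615.3^2 = 2.609e+06
Step 2: n*m = 4.32e+25*8.337e-26 = 3.602
Step 3: P = (1/3)*3.602*2.609e+06 = 3.132e+06 Pa

3.132e+06


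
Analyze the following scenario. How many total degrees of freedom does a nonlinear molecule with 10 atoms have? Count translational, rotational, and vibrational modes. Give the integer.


Step 1: Translational DOF = 3
Step 2: Rotational DOF (nonlinear) = 3
Step 3: Vibrational DOF = 3*10 - 6 = 24
Step 4: Total = 3 + 3 + 24 = 30

30


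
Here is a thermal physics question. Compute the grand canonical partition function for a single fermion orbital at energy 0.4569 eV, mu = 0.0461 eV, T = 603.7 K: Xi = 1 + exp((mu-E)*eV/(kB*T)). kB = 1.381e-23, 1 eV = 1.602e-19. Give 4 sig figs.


Step 1: (mu - E) = 0.0461 - 0.4569 = -0.4108 eV
Step 2: x = (mu-E)*eV/(kB*T) = -0.4108*1.602e-19/(1.381e-23*603.7) = -7.894
Step 3: exp(x) = 0.0003731
Step 4: Xi = 1 + 0.0003731 = 1

1


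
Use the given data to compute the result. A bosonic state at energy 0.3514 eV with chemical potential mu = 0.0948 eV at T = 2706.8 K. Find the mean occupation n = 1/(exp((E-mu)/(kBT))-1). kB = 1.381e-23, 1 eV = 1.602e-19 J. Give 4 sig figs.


Step 1: (E - mu) = 0.2566 eV
Step 2: x = (E-mu)*eV/(kB*T) = 0.2566*1.602e-19/(1.381e-23*2706.8) = 1.1
Step 3: exp(x) = 3.003
Step 4: n = 1/(exp(x)-1) = 0.4992

0.4992


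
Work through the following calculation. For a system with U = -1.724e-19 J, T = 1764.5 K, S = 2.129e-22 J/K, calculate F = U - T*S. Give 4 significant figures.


Step 1: T*S = 1764.5 * 2.129e-22 = 3.757e-19 J
Step 2: F = U - T*S = -1.724e-19 - 3.757e-19
Step 3: F = -5.481e-19 J

-5.481e-19


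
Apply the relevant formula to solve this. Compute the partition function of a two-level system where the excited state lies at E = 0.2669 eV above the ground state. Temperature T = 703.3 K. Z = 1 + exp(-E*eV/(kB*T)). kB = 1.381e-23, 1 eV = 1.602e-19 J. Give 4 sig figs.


Step 1: Compute beta*E = E*eV/(kB*T) = 0.2669*1.602e-19/(1.381e-23*703.3) = 4.402
Step 2: exp(-beta*E) = exp(-4.402) = 0.01225
Step 3: Z = 1 + 0.01225 = 1.012

1.012


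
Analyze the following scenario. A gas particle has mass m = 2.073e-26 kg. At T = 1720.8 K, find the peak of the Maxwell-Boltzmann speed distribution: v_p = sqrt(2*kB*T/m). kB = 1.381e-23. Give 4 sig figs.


Step 1: Numerator = 2*kB*T = 2*1.381e-23*1720.8 = 4.753e-20
Step 2: Ratio = 4.753e-20 / 2.073e-26 = 2.293e+06
Step 3: v_p = sqrt(2.293e+06) = 1514 m/s

1514


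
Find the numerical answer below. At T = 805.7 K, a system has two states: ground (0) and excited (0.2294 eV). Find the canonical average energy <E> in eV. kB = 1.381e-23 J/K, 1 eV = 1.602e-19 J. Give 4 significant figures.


Step 1: beta*E = 0.2294*1.602e-19/(1.381e-23*805.7) = 3.303
Step 2: exp(-beta*E) = 0.03678
Step 3: <E> = 0.2294*0.03678/(1+0.03678) = 0.008138 eV

0.008138


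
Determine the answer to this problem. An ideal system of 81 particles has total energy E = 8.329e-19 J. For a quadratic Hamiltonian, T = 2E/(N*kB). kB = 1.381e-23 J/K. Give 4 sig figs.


Step 1: Numerator = 2*E = 2*8.329e-19 = 1.666e-18 J
Step 2: Denominator = N*kB = 81*1.381e-23 = 1.119e-21
Step 3: T = 1.666e-18 / 1.119e-21 = 1489 K

1489


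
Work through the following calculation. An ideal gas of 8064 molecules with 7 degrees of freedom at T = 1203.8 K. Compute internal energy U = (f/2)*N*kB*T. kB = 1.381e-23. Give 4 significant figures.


Step 1: f/2 = 7/2 = 3.5
Step 2: N*kB*T = 8064*1.381e-23*1203.8 = 1.341e-16
Step 3: U = 3.5 * 1.341e-16 = 4.692e-16 J

4.692e-16


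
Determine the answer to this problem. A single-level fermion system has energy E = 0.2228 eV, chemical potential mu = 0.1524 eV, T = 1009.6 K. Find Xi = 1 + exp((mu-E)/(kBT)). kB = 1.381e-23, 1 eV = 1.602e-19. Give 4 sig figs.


Step 1: (mu - E) = 0.1524 - 0.2228 = -0.0704 eV
Step 2: x = (mu-E)*eV/(kB*T) = -0.0704*1.602e-19/(1.381e-23*1009.6) = -0.8089
Step 3: exp(x) = 0.4453
Step 4: Xi = 1 + 0.4453 = 1.445

1.445


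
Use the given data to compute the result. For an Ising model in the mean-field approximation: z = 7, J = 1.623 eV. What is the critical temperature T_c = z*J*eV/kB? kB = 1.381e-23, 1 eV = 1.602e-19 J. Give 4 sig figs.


Step 1: z*J = 7*1.623 = 11.36 eV
Step 2: Convert to Joules: 11.36*1.602e-19 = 1.82e-18 J
Step 3: T_c = 1.82e-18 / 1.381e-23 = 1.318e+05 K

1.318e+05


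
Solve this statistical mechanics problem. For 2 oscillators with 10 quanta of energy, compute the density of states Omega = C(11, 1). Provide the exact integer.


Step 1: Use binomial coefficient C(11, 1)
Step 2: Numerator = 11! / 10!
Step 3: Denominator = 1!
Step 4: Omega = 11

11


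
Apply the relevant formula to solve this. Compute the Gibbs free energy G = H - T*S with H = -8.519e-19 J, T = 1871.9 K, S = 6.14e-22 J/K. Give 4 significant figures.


Step 1: T*S = 1871.9 * 6.14e-22 = 1.149e-18 J
Step 2: G = H - T*S = -8.519e-19 - 1.149e-18
Step 3: G = -2.001e-18 J

-2.001e-18


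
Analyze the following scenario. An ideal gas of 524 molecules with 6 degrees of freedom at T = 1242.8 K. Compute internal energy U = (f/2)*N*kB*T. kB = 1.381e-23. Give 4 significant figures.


Step 1: f/2 = 6/2 = 3.0
Step 2: N*kB*T = 524*1.381e-23*1242.8 = 8.993e-18
Step 3: U = 3.0 * 8.993e-18 = 2.698e-17 J

2.698e-17


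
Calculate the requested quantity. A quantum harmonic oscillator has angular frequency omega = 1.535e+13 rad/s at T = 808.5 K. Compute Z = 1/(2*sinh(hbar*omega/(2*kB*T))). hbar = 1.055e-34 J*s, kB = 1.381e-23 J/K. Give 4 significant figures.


Step 1: Compute x = hbar*omega/(kB*T) = 1.055e-34*1.535e+13/(1.381e-23*808.5) = 0.145
Step 2: x/2 = 0.07252
Step 3: sinh(x/2) = 0.07258
Step 4: Z = 1/(2*0.07258) = 6.889

6.889


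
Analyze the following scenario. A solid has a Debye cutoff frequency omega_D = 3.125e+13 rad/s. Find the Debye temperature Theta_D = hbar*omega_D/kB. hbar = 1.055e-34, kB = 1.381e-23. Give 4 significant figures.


Step 1: hbar*omega_D = 1.055e-34 * 3.125e+13 = 3.297e-21 J
Step 2: Theta_D = 3.297e-21 / 1.381e-23
Step 3: Theta_D = 238.7 K

238.7


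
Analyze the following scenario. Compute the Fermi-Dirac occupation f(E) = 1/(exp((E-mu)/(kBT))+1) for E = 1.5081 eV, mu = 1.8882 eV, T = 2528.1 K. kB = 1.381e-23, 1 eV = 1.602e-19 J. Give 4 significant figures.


Step 1: (E - mu) = 1.5081 - 1.8882 = -0.3801 eV
Step 2: Convert: (E-mu)*eV = -6.089e-20 J
Step 3: x = (E-mu)*eV/(kB*T) = -1.744
Step 4: f = 1/(exp(-1.744)+1) = 0.8512

0.8512


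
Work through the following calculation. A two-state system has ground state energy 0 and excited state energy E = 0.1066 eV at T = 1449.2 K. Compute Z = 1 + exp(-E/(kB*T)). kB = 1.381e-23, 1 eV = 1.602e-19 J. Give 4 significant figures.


Step 1: Compute beta*E = E*eV/(kB*T) = 0.1066*1.602e-19/(1.381e-23*1449.2) = 0.8533
Step 2: exp(-beta*E) = exp(-0.8533) = 0.426
Step 3: Z = 1 + 0.426 = 1.426

1.426


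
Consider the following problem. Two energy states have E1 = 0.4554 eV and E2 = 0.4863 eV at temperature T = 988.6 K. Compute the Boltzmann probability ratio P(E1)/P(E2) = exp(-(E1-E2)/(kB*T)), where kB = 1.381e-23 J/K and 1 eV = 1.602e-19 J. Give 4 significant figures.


Step 1: Compute energy difference dE = E1 - E2 = 0.4554 - 0.4863 = -0.0309 eV
Step 2: Convert to Joules: dE_J = -0.0309 * 1.602e-19 = -4.95e-21 J
Step 3: Compute exponent = -dE_J / (kB * T) = -(-4.95e-21) / (1.381e-23 * 988.6) = 0.3626
Step 4: P(E1)/P(E2) = exp(0.3626) = 1.437

1.437


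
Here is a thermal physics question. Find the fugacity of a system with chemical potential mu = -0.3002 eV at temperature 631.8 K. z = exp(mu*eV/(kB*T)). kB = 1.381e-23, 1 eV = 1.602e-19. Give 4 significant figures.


Step 1: Convert mu to Joules: -0.3002*1.602e-19 = -4.809e-20 J
Step 2: kB*T = 1.381e-23*631.8 = 8.725e-21 J
Step 3: mu/(kB*T) = -5.512
Step 4: z = exp(-5.512) = 0.004039

0.004039


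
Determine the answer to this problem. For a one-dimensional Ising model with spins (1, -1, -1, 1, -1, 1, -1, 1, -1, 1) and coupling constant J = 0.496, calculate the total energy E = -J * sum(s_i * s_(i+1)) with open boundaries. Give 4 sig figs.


Step 1: Nearest-neighbor products: -1, 1, -1, -1, -1, -1, -1, -1, -1
Step 2: Sum of products = -7
Step 3: E = -0.496 * -7 = 3.472

3.472


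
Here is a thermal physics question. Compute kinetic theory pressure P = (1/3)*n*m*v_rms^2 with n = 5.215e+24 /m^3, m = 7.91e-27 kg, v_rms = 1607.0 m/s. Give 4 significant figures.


Step 1: v_rms^2 = 1607.0^2 = 2.582e+06
Step 2: n*m = 5.215e+24*7.91e-27 = 0.04125
Step 3: P = (1/3)*0.04125*2.582e+06 = 3.551e+04 Pa

3.551e+04


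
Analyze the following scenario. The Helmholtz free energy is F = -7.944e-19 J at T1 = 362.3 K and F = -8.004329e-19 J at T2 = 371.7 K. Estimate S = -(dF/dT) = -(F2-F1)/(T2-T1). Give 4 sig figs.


Step 1: dF = F2 - F1 = -8.004329e-19 - (-7.944e-19) = -6.0329e-21 J
Step 2: dT = T2 - T1 = 371.7 - 362.3 = 9.4 K
Step 3: S = -dF/dT = -(-6.0329e-21)/9.4 = 6.418e-22 J/K

6.418e-22


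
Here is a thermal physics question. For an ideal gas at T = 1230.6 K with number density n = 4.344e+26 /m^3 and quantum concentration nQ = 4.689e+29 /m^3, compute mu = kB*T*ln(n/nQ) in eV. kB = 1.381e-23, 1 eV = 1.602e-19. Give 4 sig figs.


Step 1: n/nQ = 4.344e+26/4.689e+29 = 0.0009264
Step 2: ln(n/nQ) = -6.984
Step 3: mu = kB*T*ln(n/nQ) = 1.699e-20*-6.984 = -1.187e-19 J
Step 4: Convert to eV: -1.187e-19/1.602e-19 = -0.7409 eV

-0.7409


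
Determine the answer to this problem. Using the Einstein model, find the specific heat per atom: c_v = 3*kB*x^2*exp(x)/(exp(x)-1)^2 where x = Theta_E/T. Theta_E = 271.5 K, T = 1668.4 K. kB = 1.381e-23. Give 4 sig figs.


Step 1: x = Theta_E/T = 271.5/1668.4 = 0.1627
Step 2: x^2 = 0.02648
Step 3: exp(x) = 1.177
Step 4: c_v = 3*1.381e-23*0.02648*1.177/(1.177-1)^2 = 4.134e-23

4.134e-23


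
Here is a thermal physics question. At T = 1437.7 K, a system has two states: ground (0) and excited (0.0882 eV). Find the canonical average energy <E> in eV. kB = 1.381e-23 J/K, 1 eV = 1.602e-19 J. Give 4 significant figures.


Step 1: beta*E = 0.0882*1.602e-19/(1.381e-23*1437.7) = 0.7117
Step 2: exp(-beta*E) = 0.4908
Step 3: <E> = 0.0882*0.4908/(1+0.4908) = 0.02904 eV

0.02904


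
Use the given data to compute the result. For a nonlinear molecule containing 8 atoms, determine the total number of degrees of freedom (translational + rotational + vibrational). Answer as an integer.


Step 1: Translational DOF = 3
Step 2: Rotational DOF (nonlinear) = 3
Step 3: Vibrational DOF = 3*8 - 6 = 18
Step 4: Total = 3 + 3 + 18 = 24

24


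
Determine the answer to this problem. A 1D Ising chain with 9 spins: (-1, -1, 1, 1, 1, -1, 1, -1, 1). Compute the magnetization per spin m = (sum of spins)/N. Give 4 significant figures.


Step 1: Count up spins (+1): 5, down spins (-1): 4
Step 2: Total magnetization M = 5 - 4 = 1
Step 3: m = M/N = 1/9 = 0.1111

0.1111


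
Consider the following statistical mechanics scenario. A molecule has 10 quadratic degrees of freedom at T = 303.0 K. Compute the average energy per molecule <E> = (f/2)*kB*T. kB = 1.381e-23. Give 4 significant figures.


Step 1: f/2 = 10/2 = 5
Step 2: kB*T = 1.381e-23 * 303.0 = 4.184e-21
Step 3: <E> = 5 * 4.184e-21 = 2.092e-20 J

2.092e-20


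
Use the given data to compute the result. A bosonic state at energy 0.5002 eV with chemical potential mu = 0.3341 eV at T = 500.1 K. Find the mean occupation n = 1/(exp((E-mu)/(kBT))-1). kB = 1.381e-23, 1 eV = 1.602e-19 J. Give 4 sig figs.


Step 1: (E - mu) = 0.1661 eV
Step 2: x = (E-mu)*eV/(kB*T) = 0.1661*1.602e-19/(1.381e-23*500.1) = 3.853
Step 3: exp(x) = 47.13
Step 4: n = 1/(exp(x)-1) = 0.02168

0.02168


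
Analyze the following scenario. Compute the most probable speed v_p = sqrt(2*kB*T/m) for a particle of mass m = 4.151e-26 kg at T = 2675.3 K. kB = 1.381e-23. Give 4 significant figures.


Step 1: Numerator = 2*kB*T = 2*1.381e-23*2675.3 = 7.389e-20
Step 2: Ratio = 7.389e-20 / 4.151e-26 = 1.78e+06
Step 3: v_p = sqrt(1.78e+06) = 1334 m/s

1334


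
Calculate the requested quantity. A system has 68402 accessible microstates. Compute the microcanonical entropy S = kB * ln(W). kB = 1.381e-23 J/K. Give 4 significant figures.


Step 1: ln(W) = ln(68402) = 11.13
Step 2: S = kB * ln(W) = 1.381e-23 * 11.13
Step 3: S = 1.537e-22 J/K

1.537e-22


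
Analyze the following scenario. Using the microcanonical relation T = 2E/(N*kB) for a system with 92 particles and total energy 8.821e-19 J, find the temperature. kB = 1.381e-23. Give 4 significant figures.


Step 1: Numerator = 2*E = 2*8.821e-19 = 1.764e-18 J
Step 2: Denominator = N*kB = 92*1.381e-23 = 1.271e-21
Step 3: T = 1.764e-18 / 1.271e-21 = 1389 K

1389


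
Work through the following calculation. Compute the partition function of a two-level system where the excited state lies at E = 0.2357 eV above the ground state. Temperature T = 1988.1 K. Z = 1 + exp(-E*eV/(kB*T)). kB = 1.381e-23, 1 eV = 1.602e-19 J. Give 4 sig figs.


Step 1: Compute beta*E = E*eV/(kB*T) = 0.2357*1.602e-19/(1.381e-23*1988.1) = 1.375
Step 2: exp(-beta*E) = exp(-1.375) = 0.2528
Step 3: Z = 1 + 0.2528 = 1.253

1.253
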